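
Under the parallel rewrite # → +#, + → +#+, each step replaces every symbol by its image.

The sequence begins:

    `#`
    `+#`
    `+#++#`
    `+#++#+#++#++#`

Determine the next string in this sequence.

+#++#+#++#++#+#++#+#++#++#+#++#++#

Replace each of the 13 characters of +#++#+#++#++# in place — +#+ +# +#+ +#+ +# +#+ +# +#+ +#+ +# +#+ +#+ +# — and concatenate.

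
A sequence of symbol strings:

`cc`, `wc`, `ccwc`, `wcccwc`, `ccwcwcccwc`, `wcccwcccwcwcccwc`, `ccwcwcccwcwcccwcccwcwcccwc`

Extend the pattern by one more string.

wcccwcccwcwcccwcccwcwcccwcwcccwcccwcwcccwc

This is a Fibonacci-style word recurrence s(k) = s(k−2)·s(k−1): e.g. cc·wc = ccwc.
So term 8 is wcccwcccwcwcccwc·ccwcwcccwcwcccwcccwcwcccwc.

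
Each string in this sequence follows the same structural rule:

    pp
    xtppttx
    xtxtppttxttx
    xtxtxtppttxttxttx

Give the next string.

s(k+1) = xt·s(k)·ttx, so each term gains xt as a prefix and ttx as a suffix.
One more step from xtxtxtppttxttxttx gives the answer.

xtxtxtxtppttxttxttxttx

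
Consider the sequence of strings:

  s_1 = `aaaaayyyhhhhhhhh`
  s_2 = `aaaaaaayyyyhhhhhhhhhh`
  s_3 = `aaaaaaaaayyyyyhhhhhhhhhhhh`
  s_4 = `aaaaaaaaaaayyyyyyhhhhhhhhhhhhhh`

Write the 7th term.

Reading off run lengths: a runs 5, 7, 9, 11; y runs 3, 4, 5, 6; h runs 8, 10, 12, 14 — each is linear in n, where the shown terms are n = 3, 4, 5, 6.
At n = 9 the blocks have lengths 17, 9, 20.

aaaaaaaaaaaaaaaaayyyyyyyyyhhhhhhhhhhhhhhhhhhhh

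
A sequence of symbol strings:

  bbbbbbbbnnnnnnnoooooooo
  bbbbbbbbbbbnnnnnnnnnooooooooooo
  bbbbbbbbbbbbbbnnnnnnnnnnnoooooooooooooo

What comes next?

bbbbbbbbbbbbbbbbbnnnnnnnnnnnnnooooooooooooooooo

The n-th term is 3n+2 b's then 2n+3 n's then 3n+2 o's, where the shown terms are n = 2, 3, 4.
Setting n = 5 gives 17, 13, 17 characters in each block.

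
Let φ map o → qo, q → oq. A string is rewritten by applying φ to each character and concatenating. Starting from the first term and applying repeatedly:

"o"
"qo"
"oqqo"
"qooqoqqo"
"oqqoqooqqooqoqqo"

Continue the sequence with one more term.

qooqoqqooqqoqooqoqqoqooqqooqoqqo

Applying the rule to each of the 16 symbols of oqqoqooqqooqoqqo gives the pieces qo oq oq qo oq qo qo oq oq qo qo oq qo oq oq qo, which concatenate to the answer.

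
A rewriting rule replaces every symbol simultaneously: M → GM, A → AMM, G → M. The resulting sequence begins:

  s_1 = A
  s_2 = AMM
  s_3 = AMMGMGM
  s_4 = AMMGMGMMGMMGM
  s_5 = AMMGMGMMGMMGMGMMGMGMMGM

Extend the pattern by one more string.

AMMGMGMMGMMGMGMMGMGMMGMMGMGMMGMMGMGMMGM

Applying the rule to each of the 23 symbols of AMMGMGMMGMMGMGMMGMGMMGM gives the pieces AMM GM GM M GM M GM GM M GM GM M GM M GM GM M GM M GM GM M GM, which concatenate to the answer.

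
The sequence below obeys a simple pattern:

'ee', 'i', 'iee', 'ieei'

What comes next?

ieeiiee

This is a Fibonacci-style word recurrence s(k) = s(k−1)·s(k−2): e.g. i·ee = iee.
So term 5 is ieei·iee.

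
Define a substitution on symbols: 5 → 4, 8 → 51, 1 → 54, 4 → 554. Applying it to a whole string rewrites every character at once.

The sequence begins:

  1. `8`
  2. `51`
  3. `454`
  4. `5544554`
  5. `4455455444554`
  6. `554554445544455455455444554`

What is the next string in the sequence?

44554445545545544455455455444554445544455455455444554

Replace each of the 27 characters of 554554445544455455455444554 in place — 4 4 554 4 4 554 554 554 4 4 554 554 554 4 4 554 4 4 554 4 4 554 554 554 4 4 554 — and concatenate.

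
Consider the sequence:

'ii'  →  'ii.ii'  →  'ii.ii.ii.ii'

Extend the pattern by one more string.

ii.ii.ii.ii.ii.ii.ii.ii

Every step duplicates the string with '.' between the halves.
One more doubling of ii.ii.ii.ii gives the answer.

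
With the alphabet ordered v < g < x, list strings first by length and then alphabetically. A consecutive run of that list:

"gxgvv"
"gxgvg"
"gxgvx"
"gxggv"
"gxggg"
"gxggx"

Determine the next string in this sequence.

gxgxv

The successor of gxggx increments the rightmost position that isn't already x and resets every position after it to v.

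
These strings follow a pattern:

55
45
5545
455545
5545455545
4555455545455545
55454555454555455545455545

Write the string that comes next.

From term 3 onward, concatenate the second-to-last term with the last: 55·45 = 5545, 45·5545 = 455545, …
Continuing: 4555455545455545 · 55454555454555455545455545 gives term 8.

455545554545554555454555454555455545455545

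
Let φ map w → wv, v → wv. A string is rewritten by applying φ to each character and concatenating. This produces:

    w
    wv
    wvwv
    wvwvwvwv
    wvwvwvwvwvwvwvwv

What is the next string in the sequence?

Rewriting the 16 symbols of wvwvwvwvwvwvwvwv one by one yields wv wv wv wv wv wv wv wv wv wv wv wv wv wv wv wv; concatenated:

wvwvwvwvwvwvwvwvwvwvwvwvwvwvwvwv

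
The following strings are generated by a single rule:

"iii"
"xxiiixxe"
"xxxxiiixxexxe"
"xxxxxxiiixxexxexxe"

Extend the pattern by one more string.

Every step adds xx to the front and xxe to the end of the previous string.
Applying this once more to xxxxxxiiixxexxexxe:

xxxxxxxxiiixxexxexxexxe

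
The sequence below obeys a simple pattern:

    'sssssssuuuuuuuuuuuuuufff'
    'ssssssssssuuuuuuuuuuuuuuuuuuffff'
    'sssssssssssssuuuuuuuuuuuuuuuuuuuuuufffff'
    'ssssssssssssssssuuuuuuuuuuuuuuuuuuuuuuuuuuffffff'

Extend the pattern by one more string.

The n-th term is 3n-2 s's then 4n+2 u's then n f's, where the shown terms are n = 3, 4, 5, 6.
Setting n = 7 gives 19, 30, 7 characters in each block.

sssssssssssssssssssuuuuuuuuuuuuuuuuuuuuuuuuuuuuuufffffff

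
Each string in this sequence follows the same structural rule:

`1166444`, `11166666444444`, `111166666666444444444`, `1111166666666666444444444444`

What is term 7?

1111111166666666666666666666444444444444444444444

The n-th term is n+1 1's then 3n-1 6's then 3n 4's (n = 1, 2, …).
For term 7, n = 7, so the run lengths are 8, 20, 21.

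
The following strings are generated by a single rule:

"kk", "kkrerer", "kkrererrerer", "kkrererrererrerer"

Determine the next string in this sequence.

The strings grow by a fixed suffix rerer each time.
One more step from kkrererrererrerer gives the answer.

kkrererrererrererrerer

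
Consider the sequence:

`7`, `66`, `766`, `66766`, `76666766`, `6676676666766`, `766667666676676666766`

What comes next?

6676676666766766667666676676666766

From term 3 onward, concatenate the second-to-last term with the last: 7·66 = 766, 66·766 = 66766, …
So term 8 is 6676676666766·766667666676676666766.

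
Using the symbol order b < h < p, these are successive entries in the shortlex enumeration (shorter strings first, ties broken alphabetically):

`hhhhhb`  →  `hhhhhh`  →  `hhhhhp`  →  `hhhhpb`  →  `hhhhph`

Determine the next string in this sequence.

The successor of hhhhph increments the rightmost position that isn't already p and resets every position after it to b.

hhhhpp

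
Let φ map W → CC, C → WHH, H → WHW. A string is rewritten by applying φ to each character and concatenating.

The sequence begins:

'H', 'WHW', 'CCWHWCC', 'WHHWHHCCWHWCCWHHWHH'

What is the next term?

CCWHWWHWCCWHWWHWWHHWHHCCWHWCCWHHWHHCCWHWWHWCCWHWWHW

Applying the rule to each of the 19 symbols of WHHWHHCCWHWCCWHHWHH gives the pieces CC WHW WHW CC WHW WHW WHH WHH CC WHW CC WHH WHH CC WHW WHW CC WHW WHW, which concatenate to the answer.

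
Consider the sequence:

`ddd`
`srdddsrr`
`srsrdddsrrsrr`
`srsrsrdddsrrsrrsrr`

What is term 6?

s(k+1) = sr·s(k)·srr, so each term gains sr as a prefix and srr as a suffix.
From srsrsrdddsrrsrrsrr, 2 further steps: srsrsrdddsrrsrrsrr → srsrsrsrdddsrrsrrsrrsrr → (answer).

srsrsrsrsrdddsrrsrrsrrsrrsrr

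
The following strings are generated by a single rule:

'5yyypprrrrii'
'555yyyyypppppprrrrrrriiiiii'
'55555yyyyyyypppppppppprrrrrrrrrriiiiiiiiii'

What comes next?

Each string has the form 5^{2n-1} y^{2n+1} p^{4n-2} r^{3n+1} i^{4n-2} (n = 1, 2, …).
For the next term, n = 4, so the run lengths are 7, 9, 14, 13, 14.

5555555yyyyyyyyypppppppppppppprrrrrrrrrrrrriiiiiiiiiiiiii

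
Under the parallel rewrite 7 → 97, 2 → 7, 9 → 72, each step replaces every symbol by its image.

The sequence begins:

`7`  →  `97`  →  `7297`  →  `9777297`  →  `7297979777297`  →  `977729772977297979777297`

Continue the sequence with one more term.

Replace each of the 24 characters of 977729772977297979777297 in place — 72 97 97 97 7 72 97 97 7 72 97 97 7 72 97 72 97 72 97 97 97 7 72 97 — and concatenate.

72979797772979777297977729772977297979777297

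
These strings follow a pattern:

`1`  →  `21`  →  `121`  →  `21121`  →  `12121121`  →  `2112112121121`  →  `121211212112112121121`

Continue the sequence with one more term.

2112112121121121211212112112121121

This is a Fibonacci-style word recurrence s(k) = s(k−2)·s(k−1): e.g. 1·21 = 121.
Continuing: 2112112121121 · 121211212112112121121 gives term 8.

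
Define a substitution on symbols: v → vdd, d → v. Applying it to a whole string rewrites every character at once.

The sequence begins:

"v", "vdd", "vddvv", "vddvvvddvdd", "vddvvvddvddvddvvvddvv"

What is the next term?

Replace each of the 21 characters of vddvvvddvddvddvvvddvv in place — vdd v v vdd vdd vdd v v vdd v v vdd v v vdd vdd vdd v v vdd vdd — and concatenate.

vddvvvddvddvddvvvddvvvddvvvddvddvddvvvddvdd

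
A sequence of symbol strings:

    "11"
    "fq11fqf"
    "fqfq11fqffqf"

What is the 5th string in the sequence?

Each term wraps the previous one in fq on the left and fqf on the right.
From fqfq11fqffqf, 2 further steps: fqfq11fqffqf → fqfqfq11fqffqffqf → (answer).

fqfqfqfq11fqffqffqffqf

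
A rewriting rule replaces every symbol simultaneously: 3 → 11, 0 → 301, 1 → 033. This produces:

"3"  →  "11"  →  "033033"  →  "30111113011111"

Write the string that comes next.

Rewriting the 14 symbols of 30111113011111 one by one yields 11 301 033 033 033 033 033 11 301 033 033 033 033 033; concatenated:

1130103303303303303311301033033033033033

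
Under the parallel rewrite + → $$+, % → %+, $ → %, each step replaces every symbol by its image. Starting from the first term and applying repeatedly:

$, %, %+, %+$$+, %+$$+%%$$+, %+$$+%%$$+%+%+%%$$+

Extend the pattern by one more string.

Rewriting the 19 symbols of %+$$+%%$$+%+%+%%$$+ one by one yields %+ $$+ % % $$+ %+ %+ % % $$+ %+ $$+ %+ $$+ %+ %+ % % $$+; concatenated:

%+$$+%%$$+%+%+%%$$+%+$$+%+$$+%+%+%%$$+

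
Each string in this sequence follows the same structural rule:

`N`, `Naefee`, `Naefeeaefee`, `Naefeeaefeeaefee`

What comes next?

The strings grow by a fixed suffix aefee each time.
So the next term is Naefeeaefeeaefee·aefee.

Naefeeaefeeaefeeaefee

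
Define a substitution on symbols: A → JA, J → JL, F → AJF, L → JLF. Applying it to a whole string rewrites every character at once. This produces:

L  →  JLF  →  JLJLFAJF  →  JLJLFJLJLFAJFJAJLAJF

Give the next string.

Applying the rule to each of the 20 symbols of JLJLFJLJLFAJFJAJLAJF gives the pieces JL JLF JL JLF AJF JL JLF JL JLF AJF JA JL AJF JL JA JL JLF JA JL AJF, which concatenate to the answer.

JLJLFJLJLFAJFJLJLFJLJLFAJFJAJLAJFJLJAJLJLFJAJLAJF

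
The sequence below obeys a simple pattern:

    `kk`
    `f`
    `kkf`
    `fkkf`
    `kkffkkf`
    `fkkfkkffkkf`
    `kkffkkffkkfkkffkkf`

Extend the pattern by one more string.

From term 3 onward, concatenate the second-to-last term with the last: kk·f = kkf, f·kkf = fkkf, …
The next term joins fkkfkkffkkf and kkffkkffkkfkkffkkf.

fkkfkkffkkfkkffkkffkkfkkffkkf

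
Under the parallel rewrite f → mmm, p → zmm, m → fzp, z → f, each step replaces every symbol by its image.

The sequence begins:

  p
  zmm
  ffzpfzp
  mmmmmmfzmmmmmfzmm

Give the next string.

fzpfzpfzpfzpfzpfzpmmmffzpfzpfzpfzpfzpmmmffzpfzp

φ(mmmmmmfzmmmmmfzmm) expands symbol-by-symbol to fzp fzp fzp fzp fzp fzp mmm f fzp fzp fzp fzp fzp mmm f fzp fzp; joining the 17 pieces gives the next term.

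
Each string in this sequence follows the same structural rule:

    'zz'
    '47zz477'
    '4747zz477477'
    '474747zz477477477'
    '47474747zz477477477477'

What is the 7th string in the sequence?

474747474747zz477477477477477477

Every step adds 47 to the front and 477 to the end of the previous string.
From 47474747zz477477477477, 2 further steps: 47474747zz477477477477 → 4747474747zz477477477477477 → (answer).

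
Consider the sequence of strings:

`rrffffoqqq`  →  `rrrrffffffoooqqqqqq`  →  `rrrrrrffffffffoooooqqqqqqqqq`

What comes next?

The n-th term is 2n r's then 2n+2 f's then 2n-1 o's then 3n q's (n = 1, 2, …).
At n = 4 the blocks have lengths 8, 10, 7, 12.

rrrrrrrrffffffffffoooooooqqqqqqqqqqqq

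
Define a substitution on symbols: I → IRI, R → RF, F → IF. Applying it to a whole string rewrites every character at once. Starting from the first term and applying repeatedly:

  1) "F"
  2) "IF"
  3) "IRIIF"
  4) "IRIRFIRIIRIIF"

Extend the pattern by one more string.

φ(IRIRFIRIIRIIF) expands symbol-by-symbol to IRI RF IRI RF IF IRI RF IRI IRI RF IRI IRI IF; joining the 13 pieces gives the next term.

IRIRFIRIRFIFIRIRFIRIIRIRFIRIIRIIF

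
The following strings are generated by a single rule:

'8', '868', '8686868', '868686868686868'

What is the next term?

8686868686868686868686868686868

Every step duplicates the string with '6' between the halves.
One more doubling of 868686868686868 gives the answer.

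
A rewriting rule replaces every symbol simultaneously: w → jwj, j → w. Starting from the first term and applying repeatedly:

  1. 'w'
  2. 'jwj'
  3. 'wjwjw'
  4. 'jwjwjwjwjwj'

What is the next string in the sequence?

Apply φ to jwjwjwjwjwj symbol by symbol: j→w, w→jwj, j→w, w→jwj, j→w, w→jwj, j→w, w→jwj, j→w, w→jwj, j→w; joined: w jwj w jwj w jwj w jwj w jwj w.

wjwjwjwjwjwjwjwjwjwjw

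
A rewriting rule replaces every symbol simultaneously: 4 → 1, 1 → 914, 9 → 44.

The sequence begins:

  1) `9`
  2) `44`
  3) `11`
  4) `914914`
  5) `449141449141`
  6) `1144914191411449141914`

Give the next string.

9149141144914191444914191491411449141914449141

Applying the rule to each of the 22 symbols of 1144914191411449141914 gives the pieces 914 914 1 1 44 914 1 914 44 914 1 914 914 1 1 44 914 1 914 44 914 1, which concatenate to the answer.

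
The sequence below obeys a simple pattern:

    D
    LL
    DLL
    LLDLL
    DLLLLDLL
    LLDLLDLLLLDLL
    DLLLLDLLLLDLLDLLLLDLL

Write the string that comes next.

Each term (from the third on) is the two preceding terms concatenated in order: term 3 = D·LL = DLL.
The next term joins LLDLLDLLLLDLL and DLLLLDLLLLDLLDLLLLDLL.

LLDLLDLLLLDLLDLLLLDLLLLDLLDLLLLDLL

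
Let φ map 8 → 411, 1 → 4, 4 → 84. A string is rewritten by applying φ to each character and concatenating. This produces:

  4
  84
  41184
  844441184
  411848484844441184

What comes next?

Replace each of the 18 characters of 411848484844441184 in place — 84 4 4 411 84 411 84 411 84 411 84 84 84 84 4 4 411 84 — and concatenate.

8444411844118441184411848484844441184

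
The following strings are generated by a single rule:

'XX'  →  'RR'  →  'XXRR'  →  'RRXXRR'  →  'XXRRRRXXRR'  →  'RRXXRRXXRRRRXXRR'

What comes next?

XXRRRRXXRRRRXXRRXXRRRRXXRR

From term 3 onward, concatenate the second-to-last term with the last: XX·RR = XXRR, RR·XXRR = RRXXRR, …
Continuing: XXRRRRXXRR · RRXXRRXXRRRRXXRR gives term 7.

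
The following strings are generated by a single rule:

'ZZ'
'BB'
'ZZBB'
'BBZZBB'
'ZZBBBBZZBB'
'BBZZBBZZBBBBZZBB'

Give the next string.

ZZBBBBZZBBBBZZBBZZBBBBZZBB

This is a Fibonacci-style word recurrence s(k) = s(k−2)·s(k−1): e.g. ZZ·BB = ZZBB.
So term 7 is ZZBBBBZZBB·BBZZBBZZBBBBZZBB.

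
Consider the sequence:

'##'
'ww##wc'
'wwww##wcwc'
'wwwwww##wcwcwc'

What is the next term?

Every step adds ww to the front and wc to the end of the previous string.
So the next term is ww·wwwwww##wcwcwc·wc.

wwwwwwww##wcwcwcwc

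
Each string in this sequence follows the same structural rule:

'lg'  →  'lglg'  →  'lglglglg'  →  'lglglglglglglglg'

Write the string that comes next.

s(k+1) = s(k)·s(k) — each term doubles the last.
Doubling lglglglglglglglg:

lglglglglglglglglglglglglglglglg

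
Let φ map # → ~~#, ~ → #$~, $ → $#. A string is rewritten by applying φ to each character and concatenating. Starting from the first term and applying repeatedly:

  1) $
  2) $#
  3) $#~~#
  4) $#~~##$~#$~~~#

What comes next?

$#~~##$~#$~~~#~~#$##$~~~#$##$~#$~#$~~~#

Applying the rule to each of the 14 symbols of $#~~##$~#$~~~# gives the pieces $# ~~# #$~ #$~ ~~# ~~# $# #$~ ~~# $# #$~ #$~ #$~ ~~#, which concatenate to the answer.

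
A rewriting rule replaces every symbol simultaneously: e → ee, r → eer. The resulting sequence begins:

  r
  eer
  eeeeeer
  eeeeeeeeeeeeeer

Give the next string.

eeeeeeeeeeeeeeeeeeeeeeeeeeeeeer

φ(eeeeeeeeeeeeeer) expands symbol-by-symbol to ee ee ee ee ee ee ee ee ee ee ee ee ee ee eer; joining the 15 pieces gives the next term.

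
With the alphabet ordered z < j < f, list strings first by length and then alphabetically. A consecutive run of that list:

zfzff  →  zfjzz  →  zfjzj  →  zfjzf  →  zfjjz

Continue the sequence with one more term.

The successor of zfjjz increments the rightmost position that isn't already f and resets every position after it to z.

zfjjj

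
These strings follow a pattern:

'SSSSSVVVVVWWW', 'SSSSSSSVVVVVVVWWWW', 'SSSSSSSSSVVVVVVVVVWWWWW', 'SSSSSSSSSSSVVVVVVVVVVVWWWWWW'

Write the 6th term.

SSSSSSSSSSSSSSSVVVVVVVVVVVVVVVWWWWWWWW

Each string has the form S^{2n+1} V^{2n+1} W^{n+1}, where the shown terms are n = 2, 3, 4, 5.
For term 6, n = 7, so the run lengths are 15, 15, 8.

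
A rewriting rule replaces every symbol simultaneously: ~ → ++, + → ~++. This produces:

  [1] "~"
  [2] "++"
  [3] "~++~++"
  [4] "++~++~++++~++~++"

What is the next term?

Rewriting the 16 symbols of ++~++~++++~++~++ one by one yields ~++ ~++ ++ ~++ ~++ ++ ~++ ~++ ~++ ~++ ++ ~++ ~++ ++ ~++ ~++; concatenated:

~++~++++~++~++++~++~++~++~++++~++~++++~++~++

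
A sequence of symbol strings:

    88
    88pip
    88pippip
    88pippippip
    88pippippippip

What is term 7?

88pippippippippippip

The strings grow by a fixed suffix pip each time.
From 88pippippippip, 2 further steps: 88pippippippip → 88pippippippippip → (answer).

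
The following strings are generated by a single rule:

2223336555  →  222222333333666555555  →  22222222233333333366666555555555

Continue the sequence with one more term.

Term n consists of 3n 2's, followed by 3n 3's, followed by 2n-1 6's, followed by 3n 5's (n = 1, 2, …).
At n = 4 the blocks have lengths 12, 12, 7, 12.

2222222222223333333333336666666555555555555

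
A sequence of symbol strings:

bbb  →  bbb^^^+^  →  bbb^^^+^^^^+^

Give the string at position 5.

bbb^^^+^^^^+^^^^+^^^^+^

Each term is the previous one with ^^^+^ appended.
From bbb^^^+^^^^+^, 2 further steps: bbb^^^+^^^^+^ → bbb^^^+^^^^+^^^^+^ → (answer).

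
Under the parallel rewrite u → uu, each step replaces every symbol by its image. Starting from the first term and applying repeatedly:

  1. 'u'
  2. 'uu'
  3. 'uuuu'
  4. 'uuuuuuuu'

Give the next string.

Expanding uuuuuuuu: u→uu, u→uu, u→uu, u→uu, u→uu, u→uu, u→uu, u→uu. Concatenated: uu uu uu uu uu uu uu uu.

uuuuuuuuuuuuuuuu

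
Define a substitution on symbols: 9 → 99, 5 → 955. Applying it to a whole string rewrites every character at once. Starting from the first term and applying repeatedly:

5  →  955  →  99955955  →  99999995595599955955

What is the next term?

999999999999999559559995595599999995595599955955

Applying the rule to each of the 20 symbols of 99999995595599955955 gives the pieces 99 99 99 99 99 99 99 955 955 99 955 955 99 99 99 955 955 99 955 955, which concatenate to the answer.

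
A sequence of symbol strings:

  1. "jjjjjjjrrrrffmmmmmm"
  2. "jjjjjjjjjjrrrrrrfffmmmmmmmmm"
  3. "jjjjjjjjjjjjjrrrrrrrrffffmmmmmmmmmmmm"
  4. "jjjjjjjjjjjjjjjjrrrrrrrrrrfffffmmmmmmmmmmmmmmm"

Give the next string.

The n-th term is 3n+1 j's then 2n r's then n f's then 3n m's, where the shown terms are n = 2, 3, 4, 5.
At n = 6 the blocks have lengths 19, 12, 6, 18.

jjjjjjjjjjjjjjjjjjjrrrrrrrrrrrrffffffmmmmmmmmmmmmmmmmmm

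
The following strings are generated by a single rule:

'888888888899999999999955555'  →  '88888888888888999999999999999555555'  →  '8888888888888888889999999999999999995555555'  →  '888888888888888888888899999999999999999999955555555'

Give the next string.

88888888888888888888888888999999999999999999999999555555555

Reading off run lengths: 8 runs 10, 14, 18, 22; 9 runs 12, 15, 18, 21; 5 runs 5, 6, 7, 8 — each is linear in n, where the shown terms are n = 3, 4, 5, 6.
Setting n = 7 gives 26, 24, 9 characters in each block.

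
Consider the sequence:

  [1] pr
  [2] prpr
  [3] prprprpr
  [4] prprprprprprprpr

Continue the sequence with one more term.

prprprprprprprprprprprprprprprpr

Every step duplicates the string.
One more doubling of prprprprprprprpr gives the answer.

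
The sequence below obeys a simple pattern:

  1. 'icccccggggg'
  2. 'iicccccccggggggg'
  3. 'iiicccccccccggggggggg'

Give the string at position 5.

iiiiicccccccccccccggggggggggggg

The n-th term is n-1 i's then 2n+1 c's then 2n+1 g's, where the shown terms are n = 2, 3, 4.
At n = 6 the blocks have lengths 5, 13, 13.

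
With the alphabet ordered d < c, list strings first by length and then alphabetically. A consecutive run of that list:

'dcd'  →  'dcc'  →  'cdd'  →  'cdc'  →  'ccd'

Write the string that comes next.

The successor of ccd increments the rightmost position that isn't already c and resets every position after it to d.

ccc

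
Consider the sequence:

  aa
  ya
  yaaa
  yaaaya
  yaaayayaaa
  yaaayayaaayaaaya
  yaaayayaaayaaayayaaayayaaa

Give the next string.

yaaayayaaayaaayayaaayayaaayaaayayaaayaaaya

Each term (from the third on) is the previous term followed by the one before it: term 3 = ya·aa = yaaa.
Continuing: yaaayayaaayaaayayaaayayaaa · yaaayayaaayaaaya gives term 8.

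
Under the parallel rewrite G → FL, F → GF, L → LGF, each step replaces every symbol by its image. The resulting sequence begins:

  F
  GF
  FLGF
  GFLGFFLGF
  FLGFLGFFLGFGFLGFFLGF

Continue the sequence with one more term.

GFLGFFLGFLGFFLGFGFLGFFLGFFLGFLGFFLGFGFLGFFLGF

Applying the rule to each of the 20 symbols of FLGFLGFFLGFGFLGFFLGF gives the pieces GF LGF FL GF LGF FL GF GF LGF FL GF FL GF LGF FL GF GF LGF FL GF, which concatenate to the answer.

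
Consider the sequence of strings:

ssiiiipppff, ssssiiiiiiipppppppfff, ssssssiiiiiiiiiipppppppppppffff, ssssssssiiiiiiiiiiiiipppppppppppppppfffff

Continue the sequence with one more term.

Reading off run lengths: s runs 2, 4, 6, 8; i runs 4, 7, 10, 13; p runs 3, 7, 11, 15; f runs 2, 3, 4, 5 — each is linear in n (n = 1, 2, …).
At n = 5 the blocks have lengths 10, 16, 19, 6.

ssssssssssiiiiiiiiiiiiiiiipppppppppppppppppppffffff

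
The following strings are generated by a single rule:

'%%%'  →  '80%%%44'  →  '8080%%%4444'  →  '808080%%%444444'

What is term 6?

s(k+1) = 80·s(k)·44, so each term gains 80 as a prefix and 44 as a suffix.
From 808080%%%444444, 2 further steps: 808080%%%444444 → 80808080%%%44444444 → (answer).

8080808080%%%4444444444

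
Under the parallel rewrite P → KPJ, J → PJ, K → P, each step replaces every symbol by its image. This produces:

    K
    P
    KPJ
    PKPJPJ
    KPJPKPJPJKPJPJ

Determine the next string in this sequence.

PKPJPJKPJPKPJPJKPJPJPKPJPJKPJPJ

φ(KPJPKPJPJKPJPJ) expands symbol-by-symbol to P KPJ PJ KPJ P KPJ PJ KPJ PJ P KPJ PJ KPJ PJ; joining the 14 pieces gives the next term.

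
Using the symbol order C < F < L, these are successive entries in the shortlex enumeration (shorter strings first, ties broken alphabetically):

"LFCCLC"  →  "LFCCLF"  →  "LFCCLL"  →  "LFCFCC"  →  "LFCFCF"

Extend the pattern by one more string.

Find the rightmost character of LFCFCF below L, bump it to the next letter, and reset everything to its right to C.

LFCFCL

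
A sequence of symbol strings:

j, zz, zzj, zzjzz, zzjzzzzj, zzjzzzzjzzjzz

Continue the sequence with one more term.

From term 3 onward, concatenate the last term with the second-to-last: zz·j = zzj, zzj·zz = zzjzz, …
Continuing: zzjzzzzjzzjzz · zzjzzzzj gives term 7.

zzjzzzzjzzjzzzzjzzzzj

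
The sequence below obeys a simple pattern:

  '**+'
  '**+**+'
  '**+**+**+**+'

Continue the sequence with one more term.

**+**+**+**+**+**+**+**+

Each string is two copies of the previous one concatenated.
So the next term is two copies of **+**+**+**+.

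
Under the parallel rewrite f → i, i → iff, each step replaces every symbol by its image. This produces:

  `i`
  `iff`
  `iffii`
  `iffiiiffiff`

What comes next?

Apply φ to iffiiiffiff symbol by symbol: i→iff, f→i, f→i, i→iff, i→iff, i→iff, f→i, f→i, i→iff, f→i, f→i; joined: iff i i iff iff iff i i iff i i.

iffiiiffiffiffiiiffii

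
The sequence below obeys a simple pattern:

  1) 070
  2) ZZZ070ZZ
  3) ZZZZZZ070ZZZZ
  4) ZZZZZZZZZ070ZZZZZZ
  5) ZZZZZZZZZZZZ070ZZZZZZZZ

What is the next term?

ZZZZZZZZZZZZZZZ070ZZZZZZZZZZ

s(k+1) = ZZZ·s(k)·ZZ, so each term gains ZZZ as a prefix and ZZ as a suffix.
One more step from ZZZZZZZZZZZZ070ZZZZZZZZ gives the answer.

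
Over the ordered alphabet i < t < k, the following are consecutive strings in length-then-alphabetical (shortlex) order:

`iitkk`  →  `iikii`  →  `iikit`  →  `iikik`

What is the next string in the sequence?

iikti

Find the rightmost character of iikik below k, bump it to the next letter, and reset everything to its right to i.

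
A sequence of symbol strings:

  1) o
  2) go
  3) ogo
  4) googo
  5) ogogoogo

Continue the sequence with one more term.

googoogogoogo

This is a Fibonacci-style word recurrence s(k) = s(k−2)·s(k−1): e.g. o·go = ogo.
Continuing: googo · ogogoogo gives term 6.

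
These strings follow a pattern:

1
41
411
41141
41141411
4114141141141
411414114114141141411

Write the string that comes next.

4114141141141411414114114141141141

This is a Fibonacci-style word recurrence s(k) = s(k−1)·s(k−2): e.g. 41·1 = 411.
The next term joins 411414114114141141411 and 4114141141141.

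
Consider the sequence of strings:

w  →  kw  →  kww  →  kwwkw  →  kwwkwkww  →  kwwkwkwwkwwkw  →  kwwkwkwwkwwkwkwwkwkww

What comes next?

kwwkwkwwkwwkwkwwkwkwwkwwkwkwwkwwkw

This is a Fibonacci-style word recurrence s(k) = s(k−1)·s(k−2): e.g. kw·w = kww.
Continuing: kwwkwkwwkwwkwkwwkwkww · kwwkwkwwkwwkw gives term 8.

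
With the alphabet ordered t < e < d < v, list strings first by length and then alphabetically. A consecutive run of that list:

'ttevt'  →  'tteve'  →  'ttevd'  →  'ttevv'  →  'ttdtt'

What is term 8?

ttdtv

Advancing 3 positions from ttdtt through ttdtt → ttdte → ttdtd reaches term 8.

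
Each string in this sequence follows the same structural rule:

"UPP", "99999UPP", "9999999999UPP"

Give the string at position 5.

99999999999999999999UPP

Each term is the previous one with 99999 prepended.
From 9999999999UPP, 2 further steps: 9999999999UPP → 999999999999999UPP → (answer).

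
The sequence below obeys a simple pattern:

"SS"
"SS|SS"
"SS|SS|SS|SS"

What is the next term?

SS|SS|SS|SS|SS|SS|SS|SS

s(k+1) = s(k)·|·s(k) — each term doubles the last with '|' between the halves.
One more doubling of SS|SS|SS|SS gives the answer.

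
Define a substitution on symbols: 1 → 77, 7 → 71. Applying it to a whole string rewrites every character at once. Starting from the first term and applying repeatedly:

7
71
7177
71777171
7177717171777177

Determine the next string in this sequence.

Rewriting the 16 symbols of 7177717171777177 one by one yields 71 77 71 71 71 77 71 77 71 77 71 71 71 77 71 71; concatenated:

71777171717771777177717171777171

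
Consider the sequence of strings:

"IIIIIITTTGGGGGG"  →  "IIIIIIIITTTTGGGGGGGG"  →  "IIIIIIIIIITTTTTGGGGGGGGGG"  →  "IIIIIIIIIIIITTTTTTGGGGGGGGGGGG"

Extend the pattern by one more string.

IIIIIIIIIIIIIITTTTTTTGGGGGGGGGGGGGG

The n-th term is 2n I's then n T's then 2n G's, where the shown terms are n = 3, 4, 5, 6.
Setting n = 7 gives 14, 7, 14 characters in each block.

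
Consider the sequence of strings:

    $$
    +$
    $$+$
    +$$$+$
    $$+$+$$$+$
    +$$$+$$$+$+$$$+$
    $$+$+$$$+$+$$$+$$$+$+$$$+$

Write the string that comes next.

+$$$+$$$+$+$$$+$$$+$+$$$+$+$$$+$$$+$+$$$+$

From term 3 onward, concatenate the second-to-last term with the last: $$·+$ = $$+$, +$·$$+$ = +$$$+$, …
Continuing: +$$$+$$$+$+$$$+$ · $$+$+$$$+$+$$$+$$$+$+$$$+$ gives term 8.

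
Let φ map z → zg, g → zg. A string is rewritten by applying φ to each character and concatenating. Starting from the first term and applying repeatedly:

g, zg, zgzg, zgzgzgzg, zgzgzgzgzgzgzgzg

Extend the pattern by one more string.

φ(zgzgzgzgzgzgzgzg) expands symbol-by-symbol to zg zg zg zg zg zg zg zg zg zg zg zg zg zg zg zg; joining the 16 pieces gives the next term.

zgzgzgzgzgzgzgzgzgzgzgzgzgzgzgzg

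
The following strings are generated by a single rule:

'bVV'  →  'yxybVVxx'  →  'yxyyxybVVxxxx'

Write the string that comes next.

s(k+1) = yxy·s(k)·xx, so each term gains yxy as a prefix and xx as a suffix.
Applying this once more to yxyyxybVVxxxx:

yxyyxyyxybVVxxxxxx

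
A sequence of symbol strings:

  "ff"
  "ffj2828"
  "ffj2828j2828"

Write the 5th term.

Each term is the previous one with j2828 appended.
From ffj2828j2828, 2 further steps: ffj2828j2828 → ffj2828j2828j2828 → (answer).

ffj2828j2828j2828j2828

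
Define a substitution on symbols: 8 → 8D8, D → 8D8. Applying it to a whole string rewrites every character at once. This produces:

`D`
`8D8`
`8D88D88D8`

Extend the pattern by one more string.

8D88D88D88D88D88D88D88D88D8

Rewriting each symbol of 8D88D88D8: 8→8D8, D→8D8, 8→8D8, 8→8D8, D→8D8, 8→8D8, 8→8D8, D→8D8, 8→8D8, which concatenates to 8D8 8D8 8D8 8D8 8D8 8D8 8D8 8D8 8D8.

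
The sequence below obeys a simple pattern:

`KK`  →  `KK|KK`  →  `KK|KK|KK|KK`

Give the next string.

KK|KK|KK|KK|KK|KK|KK|KK

Each string is two copies of the previous one joined by '|'.
One more doubling of KK|KK|KK|KK gives the answer.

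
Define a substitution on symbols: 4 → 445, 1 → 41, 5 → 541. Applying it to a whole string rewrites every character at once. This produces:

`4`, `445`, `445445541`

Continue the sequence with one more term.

44544554144544554154144541

Rewriting each symbol of 445445541: 4→445, 4→445, 5→541, 4→445, 4→445, 5→541, 5→541, 4→445, 1→41, which concatenates to 445 445 541 445 445 541 541 445 41.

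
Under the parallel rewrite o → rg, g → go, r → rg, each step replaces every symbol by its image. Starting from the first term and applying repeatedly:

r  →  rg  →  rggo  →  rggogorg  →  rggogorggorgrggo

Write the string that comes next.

Rewriting the 16 symbols of rggogorggorgrggo one by one yields rg go go rg go rg rg go go rg rg go rg go go rg; concatenated:

rggogorggorgrggogorgrggorggogorg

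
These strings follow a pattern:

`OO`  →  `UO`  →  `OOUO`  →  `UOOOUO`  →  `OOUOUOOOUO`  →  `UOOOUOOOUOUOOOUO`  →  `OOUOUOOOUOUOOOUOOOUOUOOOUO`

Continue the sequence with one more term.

Each term (from the third on) is the two preceding terms concatenated in order: term 3 = OO·UO = OOUO.
So term 8 is UOOOUOOOUOUOOOUO·OOUOUOOOUOUOOOUOOOUOUOOOUO.

UOOOUOOOUOUOOOUOOOUOUOOOUOUOOOUOOOUOUOOOUO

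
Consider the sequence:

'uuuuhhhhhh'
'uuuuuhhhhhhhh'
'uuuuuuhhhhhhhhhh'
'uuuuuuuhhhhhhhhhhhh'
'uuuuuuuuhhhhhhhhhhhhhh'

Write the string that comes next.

Reading off run lengths: u runs 4, 5, 6, 7, 8; h runs 6, 8, 10, 12, 14 — each is linear in n, where the shown terms are n = 3, 4, 5, 6, 7.
For the next term, n = 8, so the run lengths are 9, 16.

uuuuuuuuuhhhhhhhhhhhhhhhh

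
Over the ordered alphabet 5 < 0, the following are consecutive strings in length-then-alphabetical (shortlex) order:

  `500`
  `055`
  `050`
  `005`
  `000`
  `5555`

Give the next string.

The successor of 5555 increments the rightmost position that isn't already 0 and resets every position after it to 5.

5550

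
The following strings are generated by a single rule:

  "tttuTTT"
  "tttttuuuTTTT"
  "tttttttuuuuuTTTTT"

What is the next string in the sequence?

Each string has the form t^{2n+1} u^{2n-1} T^{n+2} (n = 1, 2, …).
For the next term, n = 4, so the run lengths are 9, 7, 6.

tttttttttuuuuuuuTTTTTT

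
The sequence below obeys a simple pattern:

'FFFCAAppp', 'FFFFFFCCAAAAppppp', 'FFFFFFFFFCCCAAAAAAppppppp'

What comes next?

FFFFFFFFFFFFCCCCAAAAAAAAppppppppp

Term n consists of 3n F's, followed by n C's, followed by 2n A's, followed by 2n+1 p's (n = 1, 2, …).
For the next term, n = 4, so the run lengths are 12, 4, 8, 9.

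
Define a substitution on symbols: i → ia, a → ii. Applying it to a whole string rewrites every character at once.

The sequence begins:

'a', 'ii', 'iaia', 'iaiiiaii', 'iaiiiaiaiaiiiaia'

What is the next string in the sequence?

iaiiiaiaiaiiiaiiiaiiiaiaiaiiiaii

φ(iaiiiaiaiaiiiaia) expands symbol-by-symbol to ia ii ia ia ia ii ia ii ia ii ia ia ia ii ia ii; joining the 16 pieces gives the next term.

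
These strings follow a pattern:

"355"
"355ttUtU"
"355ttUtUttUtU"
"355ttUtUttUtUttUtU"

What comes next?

The strings grow by a fixed suffix ttUtU each time.
One more step from 355ttUtUttUtUttUtU gives the answer.

355ttUtUttUtUttUtUttUtU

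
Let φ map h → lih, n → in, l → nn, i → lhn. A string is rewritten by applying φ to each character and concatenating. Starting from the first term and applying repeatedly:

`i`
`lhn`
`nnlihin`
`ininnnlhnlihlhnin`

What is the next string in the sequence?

Replace each of the 17 characters of ininnnlhnlihlhnin in place — lhn in lhn in in in nn lih in nn lhn lih nn lih in lhn in — and concatenate.

lhninlhninininnnlihinnnlhnlihnnlihinlhnin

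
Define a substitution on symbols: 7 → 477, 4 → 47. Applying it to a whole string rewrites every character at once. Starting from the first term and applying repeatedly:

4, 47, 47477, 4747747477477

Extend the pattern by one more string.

Replace each of the 13 characters of 4747747477477 in place — 47 477 47 477 477 47 477 47 477 477 47 477 477 — and concatenate.

4747747477477474774747747747477477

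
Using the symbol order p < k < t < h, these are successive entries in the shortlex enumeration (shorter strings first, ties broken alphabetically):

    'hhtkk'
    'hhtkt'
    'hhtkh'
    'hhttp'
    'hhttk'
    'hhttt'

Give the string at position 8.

Stepping forward 2 times from hhttt: hhttt → hhtth, then the target.

hhthp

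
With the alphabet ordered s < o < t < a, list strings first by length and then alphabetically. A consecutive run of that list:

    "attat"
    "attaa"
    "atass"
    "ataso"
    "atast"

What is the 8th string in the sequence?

Advancing 3 positions from atast through atast → atasa → ataos reaches term 8.

ataoo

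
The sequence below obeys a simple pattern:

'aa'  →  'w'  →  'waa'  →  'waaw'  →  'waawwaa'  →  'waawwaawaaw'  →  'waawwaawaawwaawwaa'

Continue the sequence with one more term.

waawwaawaawwaawwaawaawwaawaaw

From term 3 onward, concatenate the last term with the second-to-last: w·aa = waa, waa·w = waaw, …
The next term joins waawwaawaawwaawwaa and waawwaawaaw.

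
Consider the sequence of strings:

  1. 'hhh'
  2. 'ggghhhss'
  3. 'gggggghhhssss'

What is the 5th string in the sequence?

gggggggggggghhhssssssss

Every step adds ggg to the front and ss to the end of the previous string.
From gggggghhhssss, 2 further steps: gggggghhhssss → ggggggggghhhssssss → (answer).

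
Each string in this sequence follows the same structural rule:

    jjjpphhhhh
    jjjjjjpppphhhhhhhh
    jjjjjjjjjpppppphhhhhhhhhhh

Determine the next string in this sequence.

Term n consists of 3n j's, followed by 2n p's, followed by 3n+2 h's (n = 1, 2, …).
Setting n = 4 gives 12, 8, 14 characters in each block.

jjjjjjjjjjjjpppppppphhhhhhhhhhhhhh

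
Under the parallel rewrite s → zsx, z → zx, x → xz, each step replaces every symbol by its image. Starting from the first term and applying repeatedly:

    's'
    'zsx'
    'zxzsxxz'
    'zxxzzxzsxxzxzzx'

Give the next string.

zxxzxzzxzxxzzxzsxxzxzzxxzzxzxxz

Applying the rule to each of the 15 symbols of zxxzzxzsxxzxzzx gives the pieces zx xz xz zx zx xz zx zsx xz xz zx xz zx zx xz, which concatenate to the answer.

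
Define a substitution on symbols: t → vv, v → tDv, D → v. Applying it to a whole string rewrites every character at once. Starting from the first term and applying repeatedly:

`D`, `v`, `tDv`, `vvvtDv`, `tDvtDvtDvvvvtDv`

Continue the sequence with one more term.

vvvtDvvvvtDvvvvtDvtDvtDvtDvvvvtDv

Applying the rule to each of the 15 symbols of tDvtDvtDvvvvtDv gives the pieces vv v tDv vv v tDv vv v tDv tDv tDv tDv vv v tDv, which concatenate to the answer.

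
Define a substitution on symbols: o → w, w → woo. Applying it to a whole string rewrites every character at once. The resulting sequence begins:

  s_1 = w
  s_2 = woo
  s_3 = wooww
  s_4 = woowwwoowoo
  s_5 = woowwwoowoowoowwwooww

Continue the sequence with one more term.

φ(woowwwoowoowoowwwooww) expands symbol-by-symbol to woo w w woo woo woo w w woo w w woo w w woo woo woo w w woo woo; joining the 21 pieces gives the next term.

woowwwoowoowoowwwoowwwoowwwoowoowoowwwoowoo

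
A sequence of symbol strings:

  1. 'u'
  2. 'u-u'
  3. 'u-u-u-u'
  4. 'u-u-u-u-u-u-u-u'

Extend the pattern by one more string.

u-u-u-u-u-u-u-u-u-u-u-u-u-u-u-u

Every step duplicates the string with '-' between the halves.
So the next term is two copies of u-u-u-u-u-u-u-u with '-' between the halves.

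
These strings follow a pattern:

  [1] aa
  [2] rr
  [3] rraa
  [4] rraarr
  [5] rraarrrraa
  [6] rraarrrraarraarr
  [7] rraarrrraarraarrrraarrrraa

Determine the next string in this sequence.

This is a Fibonacci-style word recurrence s(k) = s(k−1)·s(k−2): e.g. rr·aa = rraa.
So term 8 is rraarrrraarraarrrraarrrraa·rraarrrraarraarr.

rraarrrraarraarrrraarrrraarraarrrraarraarr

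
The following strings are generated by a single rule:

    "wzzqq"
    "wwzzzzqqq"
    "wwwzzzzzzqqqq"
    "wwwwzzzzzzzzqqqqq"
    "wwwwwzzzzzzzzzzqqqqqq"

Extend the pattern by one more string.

wwwwwwzzzzzzzzzzzzqqqqqqq

Term n consists of n w's, followed by 2n z's, followed by n+1 q's (n = 1, 2, …).
For the next term, n = 6, so the run lengths are 6, 12, 7.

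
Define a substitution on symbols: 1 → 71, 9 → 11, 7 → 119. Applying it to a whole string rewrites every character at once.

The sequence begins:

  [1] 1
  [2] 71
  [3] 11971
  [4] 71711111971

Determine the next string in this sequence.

Rewriting each symbol of 71711111971: 7→119, 1→71, 7→119, 1→71, 1→71, 1→71, 1→71, 1→71, 9→11, 7→119, 1→71, which concatenates to 119 71 119 71 71 71 71 71 11 119 71.

1197111971717171711111971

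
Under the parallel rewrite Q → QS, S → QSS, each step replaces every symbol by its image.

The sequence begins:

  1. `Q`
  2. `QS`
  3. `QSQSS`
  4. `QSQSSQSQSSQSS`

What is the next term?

QSQSSQSQSSQSSQSQSSQSQSSQSSQSQSSQSS

Applying the rule to each of the 13 symbols of QSQSSQSQSSQSS gives the pieces QS QSS QS QSS QSS QS QSS QS QSS QSS QS QSS QSS, which concatenate to the answer.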